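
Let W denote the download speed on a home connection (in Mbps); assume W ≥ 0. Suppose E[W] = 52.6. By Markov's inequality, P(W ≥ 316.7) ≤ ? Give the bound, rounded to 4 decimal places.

0.1661

Markov's inequality: for a non-negative random variable, P(W ≥ a) ≤ E[W]/a.
Here E[W] = 52.6 and a = 316.7, so the bound is 52.6/316.7 = 0.1661.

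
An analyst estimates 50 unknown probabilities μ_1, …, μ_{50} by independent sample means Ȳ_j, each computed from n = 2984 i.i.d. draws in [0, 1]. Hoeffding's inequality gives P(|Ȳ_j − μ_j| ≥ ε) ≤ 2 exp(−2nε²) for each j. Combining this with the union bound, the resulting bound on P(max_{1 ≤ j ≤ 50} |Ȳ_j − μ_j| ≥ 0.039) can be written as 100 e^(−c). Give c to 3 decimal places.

9.077

Union bound over the 50 events: P(max_{1 ≤ j ≤ 50} |Ȳ_j − μ_j| ≥ 0.039) ≤ 50·2·exp(−2nε²) = 100 exp(−2·2984·0.039²).
So c = 2·2984·0.039² = 9.0773.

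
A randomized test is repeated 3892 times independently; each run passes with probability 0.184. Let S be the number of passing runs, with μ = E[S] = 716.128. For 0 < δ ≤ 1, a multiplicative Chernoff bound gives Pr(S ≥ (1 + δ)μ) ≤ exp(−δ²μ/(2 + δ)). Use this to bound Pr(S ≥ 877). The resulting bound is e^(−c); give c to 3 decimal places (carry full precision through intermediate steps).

Write 877 = (1 + δ)μ, so δ = 877/716.128 − 1 = 0.2246414…
Then the exponent is δ²μ/(2 + δ) = (877 − μ)² / (μ·(2 + δ)) = 16.244646.

16.245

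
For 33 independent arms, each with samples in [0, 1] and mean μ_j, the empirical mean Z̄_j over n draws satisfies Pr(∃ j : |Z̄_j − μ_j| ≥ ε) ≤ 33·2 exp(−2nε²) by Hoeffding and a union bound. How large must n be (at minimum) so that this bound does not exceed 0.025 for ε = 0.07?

Need 2·33·exp(−2nε²) ≤ 0.025, i.e. exp(−2nε²) ≤ 0.025/66.
So 2nε² ≥ ln(66/0.025) = 7.878534.
Hence n ≥ 7.878534/(2·0.07²) = 803.932.
The smallest integer n is 804.

804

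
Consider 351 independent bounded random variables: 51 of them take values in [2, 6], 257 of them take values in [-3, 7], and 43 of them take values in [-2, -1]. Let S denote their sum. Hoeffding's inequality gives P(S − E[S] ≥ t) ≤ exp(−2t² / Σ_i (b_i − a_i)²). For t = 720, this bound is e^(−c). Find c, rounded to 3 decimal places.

39.038

Σ(b_i − a_i)² = 51·4² + 257·10² + 43·1² = 26559.
c = 2t² / 26559 = 2·720² / 26559 = 39.0376.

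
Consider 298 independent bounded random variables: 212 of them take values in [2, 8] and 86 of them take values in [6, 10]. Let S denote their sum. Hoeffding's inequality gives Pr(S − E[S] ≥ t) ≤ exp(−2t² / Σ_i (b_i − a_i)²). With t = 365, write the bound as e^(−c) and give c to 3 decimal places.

Σ(b_i − a_i)² = 212·6² + 86·4² = 9008.
c = 2t² / 9008 = 2·365² / 9008 = 29.5793.

29.579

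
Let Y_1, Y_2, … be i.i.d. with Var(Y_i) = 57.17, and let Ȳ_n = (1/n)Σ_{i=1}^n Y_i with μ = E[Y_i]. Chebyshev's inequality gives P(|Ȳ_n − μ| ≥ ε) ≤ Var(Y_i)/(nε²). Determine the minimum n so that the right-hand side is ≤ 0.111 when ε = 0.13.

30477

Require 57.17/(n·0.13²) ≤ 0.111, i.e. n ≥ 57.17/(0.111·0.13²) = 30476.038.
The smallest integer n is 30477.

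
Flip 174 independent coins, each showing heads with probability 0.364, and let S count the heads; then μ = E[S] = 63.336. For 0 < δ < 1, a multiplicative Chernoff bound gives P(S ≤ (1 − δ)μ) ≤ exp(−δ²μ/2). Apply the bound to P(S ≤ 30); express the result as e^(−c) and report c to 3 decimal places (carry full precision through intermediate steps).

8.773

Write 30 = (1 − δ)μ, so δ = 1 − 30/63.336 = 0.5263357…
Then the exponent is δ²μ/2 = (μ − 30)²/(2μ) = 8.772964.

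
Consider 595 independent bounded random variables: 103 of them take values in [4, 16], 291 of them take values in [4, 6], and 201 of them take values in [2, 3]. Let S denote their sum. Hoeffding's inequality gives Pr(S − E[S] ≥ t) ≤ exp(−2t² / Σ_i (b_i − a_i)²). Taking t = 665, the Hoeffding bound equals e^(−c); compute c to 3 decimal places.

54.606

Σ(b_i − a_i)² = 103·12² + 291·2² + 201·1² = 16197.
c = 2t² / 16197 = 2·665² / 16197 = 54.6058.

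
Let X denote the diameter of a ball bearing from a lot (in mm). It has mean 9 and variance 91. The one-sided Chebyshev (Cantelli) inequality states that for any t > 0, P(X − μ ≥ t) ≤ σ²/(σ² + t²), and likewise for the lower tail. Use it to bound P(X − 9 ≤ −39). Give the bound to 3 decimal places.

0.056

Here σ² = 91 and t = 39, so σ² + t² = 1612.
Cantelli's bound: 91/1612 = 0.0565.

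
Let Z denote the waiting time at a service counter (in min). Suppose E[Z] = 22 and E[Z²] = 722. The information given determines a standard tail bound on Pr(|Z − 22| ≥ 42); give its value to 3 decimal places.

The first two moments determine the variance, so Chebyshev's inequality is the sharpest standard bound available.
Var(Z) = E[Z²] − (E[Z])² = 722 − 484 = 238.
Chebyshev's inequality: Pr(|Z − μ| ≥ t) ≤ Var(Z)/t² = 238/1764 = 0.1349.

0.135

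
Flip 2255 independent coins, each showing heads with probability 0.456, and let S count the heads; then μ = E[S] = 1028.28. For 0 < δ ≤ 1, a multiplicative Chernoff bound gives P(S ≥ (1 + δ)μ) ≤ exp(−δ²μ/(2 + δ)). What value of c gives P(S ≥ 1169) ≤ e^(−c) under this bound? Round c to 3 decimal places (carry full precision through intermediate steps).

Write 1169 = (1 + δ)μ, so δ = 1169/1028.28 − 1 = 0.1368499…
Then the exponent is δ²μ/(2 + δ) = (1169 − μ)² / (μ·(2 + δ)) = 9.012105.

9.012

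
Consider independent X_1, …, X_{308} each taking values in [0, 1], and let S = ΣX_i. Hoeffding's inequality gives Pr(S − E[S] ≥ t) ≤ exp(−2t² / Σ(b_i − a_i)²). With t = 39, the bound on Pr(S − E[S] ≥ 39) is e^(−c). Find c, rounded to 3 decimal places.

9.877

Σ(b_i − a_i)² = 308·(1)² = 308.
c = 2t²/308 = 2·39²/308 = 9.8766.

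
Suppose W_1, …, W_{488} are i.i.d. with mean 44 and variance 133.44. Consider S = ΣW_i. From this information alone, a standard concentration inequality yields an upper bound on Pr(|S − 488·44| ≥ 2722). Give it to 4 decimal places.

0.0088

With mean and variance of each term known, Chebyshev's inequality bounds the deviation of the sum (or sample mean).
Var(S) = n·Var(W_i) = 488·133.44 = 65118.72.
Chebyshev: Pr(|S − 488·44| ≥ 2722) ≤ Var(S)/2722² = 65118.72/7409284 = 0.0088.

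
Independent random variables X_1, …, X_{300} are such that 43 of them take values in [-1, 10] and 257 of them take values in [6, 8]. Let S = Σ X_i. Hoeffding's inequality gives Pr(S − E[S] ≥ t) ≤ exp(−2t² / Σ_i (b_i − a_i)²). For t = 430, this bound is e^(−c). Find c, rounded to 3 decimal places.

Σ(b_i − a_i)² = 43·11² + 257·2² = 6231.
c = 2t² / 6231 = 2·430² / 6231 = 59.3484.

59.348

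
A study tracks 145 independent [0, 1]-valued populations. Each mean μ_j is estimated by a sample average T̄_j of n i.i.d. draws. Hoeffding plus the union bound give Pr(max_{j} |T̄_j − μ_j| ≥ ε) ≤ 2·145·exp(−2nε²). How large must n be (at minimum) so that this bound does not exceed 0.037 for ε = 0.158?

180

Need 2·145·exp(−2nε²) ≤ 0.037, i.e. exp(−2nε²) ≤ 0.037/290.
So 2nε² ≥ ln(290/0.037) = 8.966718.
Hence n ≥ 8.966718/(2·0.158²) = 179.593.
The smallest integer n is 180.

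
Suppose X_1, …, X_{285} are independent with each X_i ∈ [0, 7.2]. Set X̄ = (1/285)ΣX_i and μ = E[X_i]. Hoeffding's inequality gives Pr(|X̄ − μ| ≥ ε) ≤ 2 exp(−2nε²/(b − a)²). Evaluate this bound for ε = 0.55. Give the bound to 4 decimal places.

Exponent: 2nε²/(b − a)² = 2·285·0.55² / 7.2² = 3.32610.
Bound = 2·exp(−3.32610) = 0.07187.

0.0719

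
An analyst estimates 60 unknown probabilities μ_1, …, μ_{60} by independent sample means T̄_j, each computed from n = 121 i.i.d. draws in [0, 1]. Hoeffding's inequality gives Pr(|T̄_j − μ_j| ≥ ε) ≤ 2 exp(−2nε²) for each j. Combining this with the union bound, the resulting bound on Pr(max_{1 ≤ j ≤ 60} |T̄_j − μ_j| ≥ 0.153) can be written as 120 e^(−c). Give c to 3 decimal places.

Union bound over the 60 events: Pr(max_{1 ≤ j ≤ 60} |T̄_j − μ_j| ≥ 0.153) ≤ 60·2·exp(−2nε²) = 120 exp(−2·121·0.153²).
So c = 2·121·0.153² = 5.6650.

5.665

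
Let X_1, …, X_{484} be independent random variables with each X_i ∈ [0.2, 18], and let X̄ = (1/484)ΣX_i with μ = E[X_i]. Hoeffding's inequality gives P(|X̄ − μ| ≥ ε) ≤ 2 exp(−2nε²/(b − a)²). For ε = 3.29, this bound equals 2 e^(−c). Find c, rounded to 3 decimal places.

c = 2nε²/(b − a)² = 2·484·3.29² / 17.8² = 33.0695.

33.069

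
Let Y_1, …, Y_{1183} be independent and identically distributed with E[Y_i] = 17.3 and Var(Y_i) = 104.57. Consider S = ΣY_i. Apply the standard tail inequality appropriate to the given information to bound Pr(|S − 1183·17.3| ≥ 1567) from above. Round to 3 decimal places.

With mean and variance of each term known, Chebyshev's inequality bounds the deviation of the sum (or sample mean).
Var(S) = n·Var(Y_i) = 1183·104.57 = 123706.31.
Chebyshev: Pr(|S − 1183·17.3| ≥ 1567) ≤ Var(S)/1567² = 123706.31/2455489 = 0.0504.

0.050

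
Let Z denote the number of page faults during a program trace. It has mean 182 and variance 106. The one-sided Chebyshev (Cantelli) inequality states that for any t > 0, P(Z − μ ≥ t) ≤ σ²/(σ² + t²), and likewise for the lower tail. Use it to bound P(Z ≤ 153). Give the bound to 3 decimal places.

0.112

Here σ² = 106 and t = 29, so σ² + t² = 947.
Cantelli's bound: 106/947 = 0.1119.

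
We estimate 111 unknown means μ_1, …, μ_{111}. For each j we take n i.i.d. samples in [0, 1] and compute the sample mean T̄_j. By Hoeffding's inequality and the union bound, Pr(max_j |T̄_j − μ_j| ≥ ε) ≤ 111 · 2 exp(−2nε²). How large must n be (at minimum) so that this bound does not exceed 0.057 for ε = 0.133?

234

Need 2·111·exp(−2nε²) ≤ 0.057, i.e. exp(−2nε²) ≤ 0.057/222.
So 2nε² ≥ ln(222/0.057) = 8.267381.
Hence n ≥ 8.267381/(2·0.133²) = 233.687.
The smallest integer n is 234.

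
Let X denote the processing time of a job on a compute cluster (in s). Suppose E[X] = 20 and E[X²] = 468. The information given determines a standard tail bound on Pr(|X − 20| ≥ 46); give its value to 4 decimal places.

0.0321

The first two moments determine the variance, so Chebyshev's inequality is the sharpest standard bound available.
Var(X) = E[X²] − (E[X])² = 468 − 400 = 68.
Chebyshev's inequality: Pr(|X − μ| ≥ t) ≤ Var(X)/t² = 68/2116 = 0.0321.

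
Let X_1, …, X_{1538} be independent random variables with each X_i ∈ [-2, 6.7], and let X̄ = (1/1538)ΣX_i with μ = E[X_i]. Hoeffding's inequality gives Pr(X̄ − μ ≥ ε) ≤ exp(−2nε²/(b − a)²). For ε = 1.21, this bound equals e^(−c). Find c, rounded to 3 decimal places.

c = 2nε²/(b − a)² = 2·1538·1.21² / 8.7² = 59.5002.

59.500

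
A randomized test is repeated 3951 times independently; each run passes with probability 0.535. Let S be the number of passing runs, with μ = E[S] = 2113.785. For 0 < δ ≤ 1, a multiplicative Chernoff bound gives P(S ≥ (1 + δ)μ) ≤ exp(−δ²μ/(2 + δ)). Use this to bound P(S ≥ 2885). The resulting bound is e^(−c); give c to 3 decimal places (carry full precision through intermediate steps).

Write 2885 = (1 + δ)μ, so δ = 2885/2113.785 − 1 = 0.3648503…
Then the exponent is δ²μ/(2 + δ) = (2885 − μ)² / (μ·(2 + δ)) = 118.983428.

118.983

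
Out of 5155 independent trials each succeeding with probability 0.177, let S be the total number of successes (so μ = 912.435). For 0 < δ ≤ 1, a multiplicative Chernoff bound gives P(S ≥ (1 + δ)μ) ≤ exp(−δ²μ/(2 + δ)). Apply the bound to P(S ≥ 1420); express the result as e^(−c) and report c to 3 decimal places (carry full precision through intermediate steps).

110.452

Write 1420 = (1 + δ)μ, so δ = 1420/912.435 − 1 = 0.5562752…
Then the exponent is δ²μ/(2 + δ) = (1420 − μ)² / (μ·(2 + δ)) = 110.452051.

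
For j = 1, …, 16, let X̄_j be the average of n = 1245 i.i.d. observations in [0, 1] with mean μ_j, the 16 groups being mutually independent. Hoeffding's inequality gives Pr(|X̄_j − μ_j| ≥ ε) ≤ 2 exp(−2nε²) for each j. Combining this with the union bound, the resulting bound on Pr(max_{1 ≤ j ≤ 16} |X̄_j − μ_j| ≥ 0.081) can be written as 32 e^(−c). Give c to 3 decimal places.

16.337

Union bound over the 16 events: Pr(max_{1 ≤ j ≤ 16} |X̄_j − μ_j| ≥ 0.081) ≤ 16·2·exp(−2nε²) = 32 exp(−2·1245·0.081²).
So c = 2·1245·0.081² = 16.3369.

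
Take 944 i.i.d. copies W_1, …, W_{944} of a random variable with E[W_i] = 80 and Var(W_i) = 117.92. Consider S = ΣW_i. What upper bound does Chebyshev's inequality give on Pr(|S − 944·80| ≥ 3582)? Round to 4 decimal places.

Var(S) = n·Var(W_i) = 944·117.92 = 111316.48.
Chebyshev: Pr(|S − 944·80| ≥ 3582) ≤ Var(S)/3582² = 111316.48/12830724 = 0.0087.

0.0087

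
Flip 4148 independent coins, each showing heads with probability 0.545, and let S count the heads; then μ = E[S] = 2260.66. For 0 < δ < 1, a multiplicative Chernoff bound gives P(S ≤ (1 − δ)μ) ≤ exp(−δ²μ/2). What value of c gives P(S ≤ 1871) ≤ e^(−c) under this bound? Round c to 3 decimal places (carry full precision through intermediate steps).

33.582

Write 1871 = (1 − δ)μ, so δ = 1 − 1871/2260.66 = 0.1723656…
Then the exponent is δ²μ/2 = (μ − 1871)²/(2μ) = 33.581988.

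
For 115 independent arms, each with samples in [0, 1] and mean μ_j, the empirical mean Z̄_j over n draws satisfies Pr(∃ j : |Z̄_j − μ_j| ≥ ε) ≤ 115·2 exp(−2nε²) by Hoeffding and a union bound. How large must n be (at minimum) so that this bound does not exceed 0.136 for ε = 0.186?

Need 2·115·exp(−2nε²) ≤ 0.136, i.e. exp(−2nε²) ≤ 0.136/230.
So 2nε² ≥ ln(230/0.136) = 7.433180.
Hence n ≥ 7.433180/(2·0.186²) = 107.428.
The smallest integer n is 108.

108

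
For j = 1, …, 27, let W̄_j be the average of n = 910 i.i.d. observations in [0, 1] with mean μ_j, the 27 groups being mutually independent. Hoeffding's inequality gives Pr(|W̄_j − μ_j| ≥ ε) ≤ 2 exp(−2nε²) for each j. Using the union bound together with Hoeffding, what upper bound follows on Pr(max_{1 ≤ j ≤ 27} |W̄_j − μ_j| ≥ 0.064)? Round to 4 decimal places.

Per-experiment Hoeffding bound: 2·exp(−2·910·0.064²) = 2·exp(−7.45472) = 0.0011574.
Union bound over 27 events: 27·0.0011574 = 0.03125.

0.0312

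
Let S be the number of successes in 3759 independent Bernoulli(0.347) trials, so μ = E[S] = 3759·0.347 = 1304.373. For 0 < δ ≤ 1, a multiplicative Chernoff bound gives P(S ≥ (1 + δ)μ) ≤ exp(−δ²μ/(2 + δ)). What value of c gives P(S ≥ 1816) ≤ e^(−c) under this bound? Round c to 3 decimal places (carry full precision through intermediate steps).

Write 1816 = (1 + δ)μ, so δ = 1816/1304.373 − 1 = 0.3922398…
Then the exponent is δ²μ/(2 + δ) = (1816 − μ)² / (μ·(2 + δ)) = 83.888108.

83.888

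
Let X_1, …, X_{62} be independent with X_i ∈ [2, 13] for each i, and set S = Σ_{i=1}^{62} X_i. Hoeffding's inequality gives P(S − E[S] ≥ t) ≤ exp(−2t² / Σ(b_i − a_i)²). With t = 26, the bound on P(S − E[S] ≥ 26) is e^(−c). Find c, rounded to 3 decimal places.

Σ(b_i − a_i)² = 62·(11)² = 7502.
c = 2t²/7502 = 2·26²/7502 = 0.1802.

0.180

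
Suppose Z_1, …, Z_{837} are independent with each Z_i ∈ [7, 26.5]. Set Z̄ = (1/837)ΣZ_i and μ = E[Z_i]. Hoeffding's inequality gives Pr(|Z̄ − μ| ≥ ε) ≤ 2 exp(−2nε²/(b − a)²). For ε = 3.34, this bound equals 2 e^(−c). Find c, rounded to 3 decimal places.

c = 2nε²/(b − a)² = 2·837·3.34² / 19.5² = 49.1110.

49.111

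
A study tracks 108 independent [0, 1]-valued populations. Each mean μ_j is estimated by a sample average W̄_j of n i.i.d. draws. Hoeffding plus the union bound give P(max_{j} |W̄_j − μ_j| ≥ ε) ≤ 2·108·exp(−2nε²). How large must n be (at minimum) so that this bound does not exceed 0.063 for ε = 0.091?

Need 2·108·exp(−2nε²) ≤ 0.063, i.e. exp(−2nε²) ≤ 0.063/216.
So 2nε² ≥ ln(216/0.063) = 8.139899.
Hence n ≥ 8.139899/(2·0.091²) = 491.480.
The smallest integer n is 492.

492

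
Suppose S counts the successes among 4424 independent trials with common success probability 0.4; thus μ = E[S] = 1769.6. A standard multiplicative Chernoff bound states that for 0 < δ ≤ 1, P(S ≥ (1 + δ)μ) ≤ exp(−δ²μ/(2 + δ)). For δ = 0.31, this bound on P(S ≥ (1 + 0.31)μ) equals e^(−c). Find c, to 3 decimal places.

c = δ²μ/(2 + δ) = 0.31²·1769.6/(2 + 0.31) = 73.6184.

73.618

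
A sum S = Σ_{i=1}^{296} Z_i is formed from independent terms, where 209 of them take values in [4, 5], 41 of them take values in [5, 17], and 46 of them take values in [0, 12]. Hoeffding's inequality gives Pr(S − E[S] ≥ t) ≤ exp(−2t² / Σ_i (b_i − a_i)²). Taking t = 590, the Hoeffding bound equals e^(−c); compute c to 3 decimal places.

Σ(b_i − a_i)² = 209·1² + 41·12² + 46·12² = 12737.
c = 2t² / 12737 = 2·590² / 12737 = 54.6597.

54.660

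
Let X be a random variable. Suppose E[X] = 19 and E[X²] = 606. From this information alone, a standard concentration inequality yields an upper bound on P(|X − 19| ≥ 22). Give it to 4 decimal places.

The first two moments determine the variance, so Chebyshev's inequality is the sharpest standard bound available.
Var(X) = E[X²] − (E[X])² = 606 − 361 = 245.
Chebyshev's inequality: P(|X − μ| ≥ t) ≤ Var(X)/t² = 245/484 = 0.5062.

0.5062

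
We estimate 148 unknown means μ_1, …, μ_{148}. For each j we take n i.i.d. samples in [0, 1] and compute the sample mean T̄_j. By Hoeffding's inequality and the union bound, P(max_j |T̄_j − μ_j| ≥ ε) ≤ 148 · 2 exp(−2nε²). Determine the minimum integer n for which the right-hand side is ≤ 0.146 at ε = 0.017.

Need 2·148·exp(−2nε²) ≤ 0.146, i.e. exp(−2nε²) ≤ 0.146/296.
So 2nε² ≥ ln(296/0.146) = 7.614508.
Hence n ≥ 7.614508/(2·0.017²) = 13173.889.
The smallest integer n is 13174.

13174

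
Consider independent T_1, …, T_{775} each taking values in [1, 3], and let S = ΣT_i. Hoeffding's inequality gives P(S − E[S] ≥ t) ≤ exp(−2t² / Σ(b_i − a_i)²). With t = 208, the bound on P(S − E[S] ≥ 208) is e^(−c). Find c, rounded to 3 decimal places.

27.912

Σ(b_i − a_i)² = 775·(2)² = 3100.
c = 2t²/3100 = 2·208²/3100 = 27.9123.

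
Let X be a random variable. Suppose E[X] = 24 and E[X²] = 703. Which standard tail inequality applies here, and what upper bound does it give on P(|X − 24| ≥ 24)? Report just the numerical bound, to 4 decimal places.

The first two moments determine the variance, so Chebyshev's inequality is the sharpest standard bound available.
Var(X) = E[X²] − (E[X])² = 703 − 576 = 127.
Chebyshev's inequality: P(|X − μ| ≥ t) ≤ Var(X)/t² = 127/576 = 0.2205.

0.2205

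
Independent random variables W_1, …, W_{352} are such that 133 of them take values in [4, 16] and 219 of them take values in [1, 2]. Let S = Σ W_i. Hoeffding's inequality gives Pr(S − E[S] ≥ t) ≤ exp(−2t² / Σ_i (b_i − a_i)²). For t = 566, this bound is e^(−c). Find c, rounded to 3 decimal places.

33.076

Σ(b_i − a_i)² = 133·12² + 219·1² = 19371.
c = 2t² / 19371 = 2·566² / 19371 = 33.0758.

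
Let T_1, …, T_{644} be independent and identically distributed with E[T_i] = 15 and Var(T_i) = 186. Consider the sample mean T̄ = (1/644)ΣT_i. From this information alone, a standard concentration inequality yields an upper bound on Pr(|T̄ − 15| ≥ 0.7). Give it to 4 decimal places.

0.5894

With mean and variance of each term known, Chebyshev's inequality bounds the deviation of the sum (or sample mean).
Var(T̄) = Var(T_i)/n = 186/644 = 0.28882.
Chebyshev: Pr(|T̄ − 15| ≥ 0.7) ≤ Var(T̄)/(0.7)² = 186/(644·0.7²) = 0.5894.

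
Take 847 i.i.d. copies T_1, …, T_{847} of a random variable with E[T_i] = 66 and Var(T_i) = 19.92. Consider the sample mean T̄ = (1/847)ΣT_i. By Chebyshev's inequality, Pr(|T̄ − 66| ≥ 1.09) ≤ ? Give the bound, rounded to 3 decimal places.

Var(T̄) = Var(T_i)/n = 19.92/847 = 0.023518.
Chebyshev: Pr(|T̄ − 66| ≥ 1.09) ≤ Var(T̄)/(1.09)² = 19.92/(847·1.09²) = 0.0198.

0.020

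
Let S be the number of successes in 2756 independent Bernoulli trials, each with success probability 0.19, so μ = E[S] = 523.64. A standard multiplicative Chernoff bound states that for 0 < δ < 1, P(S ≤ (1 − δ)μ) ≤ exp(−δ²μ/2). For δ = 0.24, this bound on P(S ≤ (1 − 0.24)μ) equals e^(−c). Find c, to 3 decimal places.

c = δ²μ/2 = 0.24²·523.64/2 = 15.0808.

15.081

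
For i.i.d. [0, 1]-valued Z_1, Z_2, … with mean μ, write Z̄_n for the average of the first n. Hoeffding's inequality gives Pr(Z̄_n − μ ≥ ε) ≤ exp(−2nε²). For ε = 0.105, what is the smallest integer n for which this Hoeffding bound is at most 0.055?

Require exp(−2nε²) ≤ 0.055, i.e. 2nε² ≥ ln(1/0.055) = 2.900422.
So n ≥ 2.900422 / (2·0.105²) = 131.538.
The smallest integer n is 132.

132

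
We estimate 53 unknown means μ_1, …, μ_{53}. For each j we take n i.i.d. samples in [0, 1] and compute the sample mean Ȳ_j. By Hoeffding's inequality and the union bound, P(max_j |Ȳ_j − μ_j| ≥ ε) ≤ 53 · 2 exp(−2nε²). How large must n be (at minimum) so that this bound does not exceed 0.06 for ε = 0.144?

Need 2·53·exp(−2nε²) ≤ 0.06, i.e. exp(−2nε²) ≤ 0.06/106.
So 2nε² ≥ ln(106/0.06) = 7.476850.
Hence n ≥ 7.476850/(2·0.144²) = 180.287.
The smallest integer n is 181.

181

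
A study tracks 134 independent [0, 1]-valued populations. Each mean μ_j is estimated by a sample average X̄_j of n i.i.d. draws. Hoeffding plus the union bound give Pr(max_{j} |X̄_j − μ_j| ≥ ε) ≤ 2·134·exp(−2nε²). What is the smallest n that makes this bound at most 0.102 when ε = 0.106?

351

Need 2·134·exp(−2nε²) ≤ 0.102, i.e. exp(−2nε²) ≤ 0.102/268.
So 2nε² ≥ ln(268/0.102) = 7.873769.
Hence n ≥ 7.873769/(2·0.106²) = 350.381.
The smallest integer n is 351.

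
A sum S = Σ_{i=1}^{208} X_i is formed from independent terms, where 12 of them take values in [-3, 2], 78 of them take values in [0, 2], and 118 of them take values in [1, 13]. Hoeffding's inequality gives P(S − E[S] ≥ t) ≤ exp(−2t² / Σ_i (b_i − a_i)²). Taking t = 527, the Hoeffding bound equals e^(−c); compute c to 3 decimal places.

31.553

Σ(b_i − a_i)² = 12·5² + 78·2² + 118·12² = 17604.
c = 2t² / 17604 = 2·527² / 17604 = 31.5529.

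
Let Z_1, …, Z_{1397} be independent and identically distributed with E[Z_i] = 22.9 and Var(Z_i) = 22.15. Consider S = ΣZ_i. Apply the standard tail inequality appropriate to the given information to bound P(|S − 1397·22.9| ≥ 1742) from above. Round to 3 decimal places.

0.010

With mean and variance of each term known, Chebyshev's inequality bounds the deviation of the sum (or sample mean).
Var(S) = n·Var(Z_i) = 1397·22.15 = 30943.55.
Chebyshev: P(|S − 1397·22.9| ≥ 1742) ≤ Var(S)/1742² = 30943.55/3034564 = 0.0102.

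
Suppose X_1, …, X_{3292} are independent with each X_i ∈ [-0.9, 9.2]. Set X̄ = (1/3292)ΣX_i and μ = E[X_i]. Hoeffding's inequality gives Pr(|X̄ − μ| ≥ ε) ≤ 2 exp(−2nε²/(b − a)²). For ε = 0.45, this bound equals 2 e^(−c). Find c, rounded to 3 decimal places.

13.070

c = 2nε²/(b − a)² = 2·3292·0.45² / 10.1² = 13.0699.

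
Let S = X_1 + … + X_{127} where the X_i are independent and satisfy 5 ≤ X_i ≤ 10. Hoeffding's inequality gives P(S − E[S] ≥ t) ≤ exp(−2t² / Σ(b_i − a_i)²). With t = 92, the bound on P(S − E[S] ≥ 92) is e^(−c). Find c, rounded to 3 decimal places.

Σ(b_i − a_i)² = 127·(5)² = 3175.
c = 2t²/3175 = 2·92²/3175 = 5.3317.

5.332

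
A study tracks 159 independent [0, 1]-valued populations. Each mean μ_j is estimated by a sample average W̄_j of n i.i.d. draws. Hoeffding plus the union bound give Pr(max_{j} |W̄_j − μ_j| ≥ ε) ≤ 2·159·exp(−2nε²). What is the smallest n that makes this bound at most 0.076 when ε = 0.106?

Need 2·159·exp(−2nε²) ≤ 0.076, i.e. exp(−2nε²) ≤ 0.076/318.
So 2nε² ≥ ln(318/0.076) = 8.339073.
Hence n ≥ 8.339073/(2·0.106²) = 371.087.
The smallest integer n is 372.

372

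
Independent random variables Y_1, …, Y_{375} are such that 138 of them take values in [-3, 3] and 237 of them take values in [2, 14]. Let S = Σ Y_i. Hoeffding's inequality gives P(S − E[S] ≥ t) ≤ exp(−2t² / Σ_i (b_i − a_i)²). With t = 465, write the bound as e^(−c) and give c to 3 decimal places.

11.061

Σ(b_i − a_i)² = 138·6² + 237·12² = 39096.
c = 2t² / 39096 = 2·465² / 39096 = 11.0612.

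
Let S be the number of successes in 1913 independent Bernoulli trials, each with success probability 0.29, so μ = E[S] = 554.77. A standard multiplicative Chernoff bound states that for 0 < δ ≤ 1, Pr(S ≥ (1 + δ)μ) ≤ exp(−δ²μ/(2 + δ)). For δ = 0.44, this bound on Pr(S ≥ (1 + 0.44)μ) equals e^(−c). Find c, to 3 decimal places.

44.018

c = δ²μ/(2 + δ) = 0.44²·554.77/(2 + 0.44) = 44.0178.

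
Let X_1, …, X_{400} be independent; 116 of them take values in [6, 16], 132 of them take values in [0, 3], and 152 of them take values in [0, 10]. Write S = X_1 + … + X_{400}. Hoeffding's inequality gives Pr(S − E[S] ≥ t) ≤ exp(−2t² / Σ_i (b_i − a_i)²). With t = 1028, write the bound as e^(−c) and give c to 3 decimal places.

75.517

Σ(b_i − a_i)² = 116·10² + 132·3² + 152·10² = 27988.
c = 2t² / 27988 = 2·1028² / 27988 = 75.5169.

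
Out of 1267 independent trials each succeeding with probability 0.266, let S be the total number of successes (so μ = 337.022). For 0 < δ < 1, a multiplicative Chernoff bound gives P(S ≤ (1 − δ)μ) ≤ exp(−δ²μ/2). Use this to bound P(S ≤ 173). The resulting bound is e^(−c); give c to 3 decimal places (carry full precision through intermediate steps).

39.913

Write 173 = (1 − δ)μ, so δ = 1 − 173/337.022 = 0.4866804…
Then the exponent is δ²μ/2 = (μ − 173)²/(2μ) = 39.913146.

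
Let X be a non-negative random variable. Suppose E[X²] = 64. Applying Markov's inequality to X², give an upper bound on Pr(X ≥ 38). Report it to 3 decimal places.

Since X ≥ 0, the event {X ≥ 38} is the same as {X² ≥ 1444}.
Markov's inequality applied to X² gives Pr(X² ≥ 1444) ≤ E[X²]/1444 = 64/1444 = 0.0443.

0.044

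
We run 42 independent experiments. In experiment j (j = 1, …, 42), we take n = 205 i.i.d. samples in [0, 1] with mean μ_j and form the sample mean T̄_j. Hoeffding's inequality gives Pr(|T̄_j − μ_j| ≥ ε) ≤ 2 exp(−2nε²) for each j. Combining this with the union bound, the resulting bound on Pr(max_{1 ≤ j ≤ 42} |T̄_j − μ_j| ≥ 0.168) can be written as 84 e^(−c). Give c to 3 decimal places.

11.572

Union bound over the 42 events: Pr(max_{1 ≤ j ≤ 42} |T̄_j − μ_j| ≥ 0.168) ≤ 42·2·exp(−2nε²) = 84 exp(−2·205·0.168²).
So c = 2·205·0.168² = 11.5718.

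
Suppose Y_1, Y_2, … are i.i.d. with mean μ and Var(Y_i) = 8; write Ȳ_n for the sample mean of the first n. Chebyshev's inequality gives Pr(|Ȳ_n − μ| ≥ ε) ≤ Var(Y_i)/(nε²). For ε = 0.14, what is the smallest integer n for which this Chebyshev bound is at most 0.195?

2094

Require 8/(n·0.14²) ≤ 0.195, i.e. n ≥ 8/(0.195·0.14²) = 2093.145.
The smallest integer n is 2094.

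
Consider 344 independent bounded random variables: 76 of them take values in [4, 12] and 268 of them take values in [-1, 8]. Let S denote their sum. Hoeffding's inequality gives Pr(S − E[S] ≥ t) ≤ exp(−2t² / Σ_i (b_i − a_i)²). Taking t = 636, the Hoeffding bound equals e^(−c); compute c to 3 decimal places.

30.445

Σ(b_i − a_i)² = 76·8² + 268·9² = 26572.
c = 2t² / 26572 = 2·636² / 26572 = 30.4453.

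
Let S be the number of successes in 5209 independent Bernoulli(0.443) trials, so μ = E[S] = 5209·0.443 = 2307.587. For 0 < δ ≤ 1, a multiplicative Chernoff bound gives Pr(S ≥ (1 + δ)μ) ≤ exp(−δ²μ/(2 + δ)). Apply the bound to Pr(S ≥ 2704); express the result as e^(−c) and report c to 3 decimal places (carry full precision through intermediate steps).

31.356

Write 2704 = (1 + δ)μ, so δ = 2704/2307.587 − 1 = 0.1717868…
Then the exponent is δ²μ/(2 + δ) = (2704 − μ)² / (μ·(2 + δ)) = 31.355989.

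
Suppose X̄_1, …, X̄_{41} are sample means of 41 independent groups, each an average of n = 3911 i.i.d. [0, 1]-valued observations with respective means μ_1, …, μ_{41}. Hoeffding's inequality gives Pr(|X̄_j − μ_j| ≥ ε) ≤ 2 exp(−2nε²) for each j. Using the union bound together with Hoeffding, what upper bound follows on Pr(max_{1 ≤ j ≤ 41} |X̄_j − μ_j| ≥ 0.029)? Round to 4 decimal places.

Per-experiment Hoeffding bound: 2·exp(−2·3911·0.029²) = 2·exp(−6.57830) = 0.0027804.
Union bound over 41 events: 41·0.0027804 = 0.11400.

0.1140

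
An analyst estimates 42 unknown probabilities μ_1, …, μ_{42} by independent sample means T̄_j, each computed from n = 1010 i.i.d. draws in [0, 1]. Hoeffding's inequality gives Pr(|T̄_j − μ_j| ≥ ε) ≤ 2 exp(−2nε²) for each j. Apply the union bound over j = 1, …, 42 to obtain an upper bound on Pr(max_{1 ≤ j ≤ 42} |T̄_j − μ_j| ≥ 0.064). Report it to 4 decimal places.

0.0214

Per-experiment Hoeffding bound: 2·exp(−2·1010·0.064²) = 2·exp(−8.27392) = 0.00051017.
Union bound over 42 events: 42·0.00051017 = 0.02143.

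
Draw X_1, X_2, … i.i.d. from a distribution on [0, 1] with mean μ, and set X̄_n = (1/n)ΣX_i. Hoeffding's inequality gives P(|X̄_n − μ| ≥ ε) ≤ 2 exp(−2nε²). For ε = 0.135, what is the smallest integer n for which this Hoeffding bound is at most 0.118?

Require 2·exp(−2nε²) ≤ 0.118, i.e. 2nε² ≥ ln(2/0.118) = 2.830218.
So n ≥ 2.830218 / (2·0.135²) = 77.647.
The smallest integer n is 78.

78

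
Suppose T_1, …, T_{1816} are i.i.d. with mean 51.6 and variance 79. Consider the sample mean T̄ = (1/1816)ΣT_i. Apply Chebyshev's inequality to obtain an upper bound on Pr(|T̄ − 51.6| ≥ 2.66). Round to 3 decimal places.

Var(T̄) = Var(T_i)/n = 79/1816 = 0.043502.
Chebyshev: Pr(|T̄ − 51.6| ≥ 2.66) ≤ Var(T̄)/(2.66)² = 79/(1816·2.66²) = 0.0061.

0.006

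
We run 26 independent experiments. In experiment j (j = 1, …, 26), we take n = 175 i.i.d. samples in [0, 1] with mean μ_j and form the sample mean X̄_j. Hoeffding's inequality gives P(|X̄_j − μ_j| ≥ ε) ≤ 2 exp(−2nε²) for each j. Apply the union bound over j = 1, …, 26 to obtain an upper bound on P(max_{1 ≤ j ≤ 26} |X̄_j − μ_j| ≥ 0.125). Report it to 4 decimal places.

Per-experiment Hoeffding bound: 2·exp(−2·175·0.125²) = 2·exp(−5.46875) = 0.008433.
Union bound over 26 events: 26·0.008433 = 0.21926.

0.2193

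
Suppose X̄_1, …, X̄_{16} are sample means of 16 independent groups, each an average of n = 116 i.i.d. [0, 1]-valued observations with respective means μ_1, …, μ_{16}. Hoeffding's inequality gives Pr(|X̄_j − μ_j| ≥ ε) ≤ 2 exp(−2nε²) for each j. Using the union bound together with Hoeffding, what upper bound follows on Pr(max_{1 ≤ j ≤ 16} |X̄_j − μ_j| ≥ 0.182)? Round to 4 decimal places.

0.0147

Per-experiment Hoeffding bound: 2·exp(−2·116·0.182²) = 2·exp(−7.68477) = 0.00091955.
Union bound over 16 events: 16·0.00091955 = 0.01471.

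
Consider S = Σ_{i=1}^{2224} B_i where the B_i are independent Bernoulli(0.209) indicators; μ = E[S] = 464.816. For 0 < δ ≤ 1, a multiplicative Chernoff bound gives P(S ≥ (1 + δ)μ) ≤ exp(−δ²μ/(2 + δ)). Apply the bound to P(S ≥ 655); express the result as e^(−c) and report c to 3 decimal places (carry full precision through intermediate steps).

32.300

Write 655 = (1 + δ)μ, so δ = 655/464.816 − 1 = 0.4091598…
Then the exponent is δ²μ/(2 + δ) = (655 − μ)² / (μ·(2 + δ)) = 32.299908.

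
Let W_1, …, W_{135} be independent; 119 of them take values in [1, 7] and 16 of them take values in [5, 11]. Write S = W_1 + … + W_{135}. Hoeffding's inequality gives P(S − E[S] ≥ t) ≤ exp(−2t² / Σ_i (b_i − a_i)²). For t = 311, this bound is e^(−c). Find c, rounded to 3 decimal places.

Σ(b_i − a_i)² = 119·6² + 16·6² = 4860.
c = 2t² / 4860 = 2·311² / 4860 = 39.8029.

39.803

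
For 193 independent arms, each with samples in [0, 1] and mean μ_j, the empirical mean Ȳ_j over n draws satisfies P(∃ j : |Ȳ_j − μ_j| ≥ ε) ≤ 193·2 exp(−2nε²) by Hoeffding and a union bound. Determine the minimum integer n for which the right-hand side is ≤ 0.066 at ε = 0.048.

1883

Need 2·193·exp(−2nε²) ≤ 0.066, i.e. exp(−2nε²) ≤ 0.066/386.
So 2nε² ≥ ln(386/0.066) = 8.673938.
Hence n ≥ 8.673938/(2·0.048²) = 1882.365.
The smallest integer n is 1883.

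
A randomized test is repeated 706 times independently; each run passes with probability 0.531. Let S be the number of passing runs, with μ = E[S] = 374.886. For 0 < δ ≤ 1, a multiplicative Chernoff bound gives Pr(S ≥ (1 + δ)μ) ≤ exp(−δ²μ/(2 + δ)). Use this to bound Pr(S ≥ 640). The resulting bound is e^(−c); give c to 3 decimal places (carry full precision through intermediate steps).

69.255

Write 640 = (1 + δ)μ, so δ = 640/374.886 − 1 = 0.7071857…
Then the exponent is δ²μ/(2 + δ) = (640 − μ)² / (μ·(2 + δ)) = 69.254510.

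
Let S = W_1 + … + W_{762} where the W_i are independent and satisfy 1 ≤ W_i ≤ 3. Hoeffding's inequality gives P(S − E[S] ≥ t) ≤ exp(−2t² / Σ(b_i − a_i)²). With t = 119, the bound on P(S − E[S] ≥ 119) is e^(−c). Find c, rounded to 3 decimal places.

9.292

Σ(b_i − a_i)² = 762·(2)² = 3048.
c = 2t²/3048 = 2·119²/3048 = 9.2920.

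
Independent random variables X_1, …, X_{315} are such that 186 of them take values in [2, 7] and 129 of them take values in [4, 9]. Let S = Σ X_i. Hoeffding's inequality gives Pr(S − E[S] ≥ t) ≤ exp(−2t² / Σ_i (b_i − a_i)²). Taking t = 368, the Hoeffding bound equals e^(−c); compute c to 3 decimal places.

Σ(b_i − a_i)² = 186·5² + 129·5² = 7875.
c = 2t² / 7875 = 2·368² / 7875 = 34.3934.

34.393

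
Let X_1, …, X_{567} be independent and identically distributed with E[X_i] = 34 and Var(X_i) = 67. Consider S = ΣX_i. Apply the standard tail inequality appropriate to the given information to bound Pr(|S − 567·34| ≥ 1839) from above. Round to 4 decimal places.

With mean and variance of each term known, Chebyshev's inequality bounds the deviation of the sum (or sample mean).
Var(S) = n·Var(X_i) = 567·67 = 37989.
Chebyshev: Pr(|S − 567·34| ≥ 1839) ≤ Var(S)/1839² = 37989/3381921 = 0.0112.

0.0112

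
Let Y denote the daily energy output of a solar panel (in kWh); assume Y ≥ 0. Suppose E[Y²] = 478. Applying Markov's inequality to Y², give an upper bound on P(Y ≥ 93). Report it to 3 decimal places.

0.055

Since Y ≥ 0, the event {Y ≥ 93} is the same as {Y² ≥ 8649}.
Markov's inequality applied to Y² gives P(Y² ≥ 8649) ≤ E[Y²]/8649 = 478/8649 = 0.0553.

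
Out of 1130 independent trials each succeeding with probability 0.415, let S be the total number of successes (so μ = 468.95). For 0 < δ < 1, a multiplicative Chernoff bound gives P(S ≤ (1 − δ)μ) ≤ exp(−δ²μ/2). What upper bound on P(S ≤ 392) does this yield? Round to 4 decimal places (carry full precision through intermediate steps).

0.0018

Write 392 = (1 − δ)μ, so δ = 1 − 392/468.95 = 0.16409…
Then the exponent is δ²μ/2 = (μ − 392)²/(2μ) = 6.313362.
Bound = exp(−6.313362) = 0.00181.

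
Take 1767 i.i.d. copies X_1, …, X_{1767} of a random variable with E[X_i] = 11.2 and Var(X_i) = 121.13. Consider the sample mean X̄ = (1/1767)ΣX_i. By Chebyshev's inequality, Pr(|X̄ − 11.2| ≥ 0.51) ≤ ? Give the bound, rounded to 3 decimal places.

Var(X̄) = Var(X_i)/n = 121.13/1767 = 0.068551.
Chebyshev: Pr(|X̄ − 11.2| ≥ 0.51) ≤ Var(X̄)/(0.51)² = 121.13/(1767·0.51²) = 0.2636.

0.264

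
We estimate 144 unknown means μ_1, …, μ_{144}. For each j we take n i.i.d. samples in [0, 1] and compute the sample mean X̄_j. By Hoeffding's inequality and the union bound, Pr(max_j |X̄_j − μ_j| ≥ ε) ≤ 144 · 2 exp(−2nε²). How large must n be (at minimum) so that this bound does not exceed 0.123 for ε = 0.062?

1010

Need 2·144·exp(−2nε²) ≤ 0.123, i.e. exp(−2nε²) ≤ 0.123/288.
So 2nε² ≥ ln(288/0.123) = 7.758531.
Hence n ≥ 7.758531/(2·0.062²) = 1009.174.
The smallest integer n is 1010.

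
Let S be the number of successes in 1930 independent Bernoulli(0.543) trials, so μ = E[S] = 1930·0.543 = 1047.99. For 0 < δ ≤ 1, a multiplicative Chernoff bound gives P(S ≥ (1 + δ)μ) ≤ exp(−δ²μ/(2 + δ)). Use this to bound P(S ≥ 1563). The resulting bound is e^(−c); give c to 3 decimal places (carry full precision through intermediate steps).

Write 1563 = (1 + δ)μ, so δ = 1563/1047.99 − 1 = 0.4914264…
Then the exponent is δ²μ/(2 + δ) = (1563 − μ)² / (μ·(2 + δ)) = 101.584188.

101.584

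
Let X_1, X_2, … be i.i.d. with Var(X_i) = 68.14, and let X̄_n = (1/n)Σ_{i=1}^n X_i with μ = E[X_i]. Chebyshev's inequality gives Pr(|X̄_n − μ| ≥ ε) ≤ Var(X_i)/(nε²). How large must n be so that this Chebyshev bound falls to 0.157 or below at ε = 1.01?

426

Require 68.14/(n·1.01²) ≤ 0.157, i.e. n ≥ 68.14/(0.157·1.01²) = 425.461.
The smallest integer n is 426.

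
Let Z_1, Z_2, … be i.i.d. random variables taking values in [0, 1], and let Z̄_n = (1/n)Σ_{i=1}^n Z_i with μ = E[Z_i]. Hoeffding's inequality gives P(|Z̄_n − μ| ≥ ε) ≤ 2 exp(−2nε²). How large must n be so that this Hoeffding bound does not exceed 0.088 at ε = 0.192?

43

Require 2·exp(−2nε²) ≤ 0.088, i.e. 2nε² ≥ ln(2/0.088) = 3.123566.
So n ≥ 3.123566 / (2·0.192²) = 42.366.
The smallest integer n is 43.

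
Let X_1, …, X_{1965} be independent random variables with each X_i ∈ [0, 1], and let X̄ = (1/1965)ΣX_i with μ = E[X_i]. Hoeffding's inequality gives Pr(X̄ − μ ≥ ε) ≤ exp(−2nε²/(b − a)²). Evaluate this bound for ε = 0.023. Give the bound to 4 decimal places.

0.1251

Exponent: 2nε²/(b − a)² = 2·1965·0.023² / 1² = 2.07897.
Bound = exp(−2.07897) = 0.12506.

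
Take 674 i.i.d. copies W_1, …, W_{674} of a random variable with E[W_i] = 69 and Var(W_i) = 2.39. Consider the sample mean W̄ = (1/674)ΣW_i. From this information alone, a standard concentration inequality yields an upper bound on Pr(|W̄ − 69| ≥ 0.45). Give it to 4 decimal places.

With mean and variance of each term known, Chebyshev's inequality bounds the deviation of the sum (or sample mean).
Var(W̄) = Var(W_i)/n = 2.39/674 = 0.003546.
Chebyshev: Pr(|W̄ − 69| ≥ 0.45) ≤ Var(W̄)/(0.45)² = 2.39/(674·0.45²) = 0.0175.

0.0175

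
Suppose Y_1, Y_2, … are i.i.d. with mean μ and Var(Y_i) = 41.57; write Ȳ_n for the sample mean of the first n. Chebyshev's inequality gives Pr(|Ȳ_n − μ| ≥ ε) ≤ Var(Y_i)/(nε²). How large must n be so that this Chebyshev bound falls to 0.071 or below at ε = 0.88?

757

Require 41.57/(n·0.88²) ≤ 0.071, i.e. n ≥ 41.57/(0.071·0.88²) = 756.060.
The smallest integer n is 757.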